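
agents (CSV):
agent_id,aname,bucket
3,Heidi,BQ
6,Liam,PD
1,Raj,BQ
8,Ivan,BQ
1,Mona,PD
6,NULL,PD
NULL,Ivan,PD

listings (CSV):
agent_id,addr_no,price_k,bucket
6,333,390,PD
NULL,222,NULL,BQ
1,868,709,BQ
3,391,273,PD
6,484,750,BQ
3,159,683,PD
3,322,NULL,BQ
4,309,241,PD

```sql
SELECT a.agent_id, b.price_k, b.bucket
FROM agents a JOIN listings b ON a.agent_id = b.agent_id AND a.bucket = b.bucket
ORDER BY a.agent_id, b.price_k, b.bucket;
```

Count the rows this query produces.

INNER JOIN keeps only pairs where the ON condition holds.
Matching on a.agent_id = b.agent_id AND a.bucket = b.bucket. A NULL in a compared column never satisfies the condition.
Matched pairs: 4.
Total: 4 rows.

4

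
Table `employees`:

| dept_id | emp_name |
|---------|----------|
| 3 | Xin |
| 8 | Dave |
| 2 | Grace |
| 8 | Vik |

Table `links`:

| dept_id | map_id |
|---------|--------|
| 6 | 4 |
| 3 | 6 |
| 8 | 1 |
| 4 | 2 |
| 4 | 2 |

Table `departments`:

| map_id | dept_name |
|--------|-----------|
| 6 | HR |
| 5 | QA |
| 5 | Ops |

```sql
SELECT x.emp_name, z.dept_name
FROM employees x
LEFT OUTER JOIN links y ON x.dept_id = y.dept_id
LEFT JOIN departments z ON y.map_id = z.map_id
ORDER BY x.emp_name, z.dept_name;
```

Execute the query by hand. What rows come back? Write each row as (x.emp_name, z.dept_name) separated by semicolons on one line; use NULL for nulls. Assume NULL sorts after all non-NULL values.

Joins associate left-to-right: employees LEFT JOIN links on dept_id gives 4 intermediate row(s).
Then LEFT JOIN `departments z` on map_id: each of those 4 rows is kept; rows whose y.map_id has no match in z get NULL for z's columns.

(Dave, NULL); (Grace, NULL); (Vik, NULL); (Xin, HR)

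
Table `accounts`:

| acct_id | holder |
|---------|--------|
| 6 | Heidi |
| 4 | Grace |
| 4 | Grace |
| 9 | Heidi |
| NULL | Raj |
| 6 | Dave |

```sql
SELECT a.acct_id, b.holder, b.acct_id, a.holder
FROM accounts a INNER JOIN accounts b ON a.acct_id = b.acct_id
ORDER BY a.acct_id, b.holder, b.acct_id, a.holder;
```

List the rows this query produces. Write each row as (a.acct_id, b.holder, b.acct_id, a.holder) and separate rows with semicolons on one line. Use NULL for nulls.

INNER JOIN keeps only pairs where the ON condition holds.
Matching on a.acct_id = b.acct_id. A NULL in a compared column never satisfies the condition.
- a row (acct_id=6): matches 2 b row(s) → 2 output row(s).
- a row (acct_id=4): matches 2 b row(s) → 2 output row(s).
- a row (acct_id=4): matches 2 b row(s) → 2 output row(s).
- a row (acct_id=9): matches 1 b row(s) → 1 output row(s).
- a row (acct_id=NULL): no match → dropped.
- a row (acct_id=6): matches 2 b row(s) → 2 output row(s).
After projecting and ordering:
a.acct_id | b.holder | b.acct_id | a.holder
4 | Grace | 4 | Grace
4 | Grace | 4 | Grace
4 | Grace | 4 | Grace
4 | Grace | 4 | Grace
6 | Dave | 6 | Dave
6 | Dave | 6 | Heidi
6 | Heidi | 6 | Dave
6 | Heidi | 6 | Heidi
9 | Heidi | 9 | Heidi

(4, Grace, 4, Grace); (4, Grace, 4, Grace); (4, Grace, 4, Grace); (4, Grace, 4, Grace); (6, Dave, 6, Dave); (6, Dave, 6, Heidi); (6, Heidi, 6, Dave); (6, Heidi, 6, Heidi); (9, Heidi, 9, Heidi)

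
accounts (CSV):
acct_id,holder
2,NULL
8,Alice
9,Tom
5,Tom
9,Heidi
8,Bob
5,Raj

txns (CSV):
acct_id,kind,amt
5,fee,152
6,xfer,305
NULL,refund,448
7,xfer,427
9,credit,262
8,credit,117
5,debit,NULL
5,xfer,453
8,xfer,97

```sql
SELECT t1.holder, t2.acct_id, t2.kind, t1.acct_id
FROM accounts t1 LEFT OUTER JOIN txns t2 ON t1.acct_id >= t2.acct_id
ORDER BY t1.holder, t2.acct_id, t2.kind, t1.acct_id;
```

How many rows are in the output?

37

LEFT JOIN keeps every row from `accounts`; unmatched rows get NULL for `txns`'s columns.
Matching on t1.acct_id >= t2.acct_id. A NULL in a compared column never satisfies the condition.
Matched pairs: 36; unmatched t1 rows kept: 1.
Total: 36 matched + 1 padded = 37 rows.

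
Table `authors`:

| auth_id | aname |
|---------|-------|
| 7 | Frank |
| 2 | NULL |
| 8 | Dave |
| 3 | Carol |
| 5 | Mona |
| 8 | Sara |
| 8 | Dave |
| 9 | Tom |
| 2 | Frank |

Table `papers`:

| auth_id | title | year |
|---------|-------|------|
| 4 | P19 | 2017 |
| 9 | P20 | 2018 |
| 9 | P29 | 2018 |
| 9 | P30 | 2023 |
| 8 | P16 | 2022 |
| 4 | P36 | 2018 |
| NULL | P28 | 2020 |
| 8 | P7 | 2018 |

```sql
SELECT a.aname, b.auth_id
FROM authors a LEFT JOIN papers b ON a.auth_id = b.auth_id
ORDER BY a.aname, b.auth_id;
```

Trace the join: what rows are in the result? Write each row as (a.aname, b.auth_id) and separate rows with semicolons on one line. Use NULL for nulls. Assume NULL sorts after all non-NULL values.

LEFT JOIN keeps every row from `authors`; unmatched rows get NULL for `papers`'s columns.
Matching on a.auth_id = b.auth_id. A NULL in a compared column never satisfies the condition.
- a[0] auth_id=7 → no match; kept with NULLs on the b side.
- a[1] auth_id=2 → no match; kept with NULLs on the b side.
- a[2] auth_id=8 → 2 match(es) in b → 2 row(s).
- a[3] auth_id=3 → no match; kept with NULLs on the b side.
- a[4] auth_id=5 → no match; kept with NULLs on the b side.
- a[5] auth_id=8 → 2 match(es) in b → 2 row(s).
- a[6] auth_id=8 → 2 match(es) in b → 2 row(s).
- a[7] auth_id=9 → 3 match(es) in b → 3 row(s).
- a[8] auth_id=2 → no match; kept with NULLs on the b side.

(Carol, NULL); (Dave, 8); (Dave, 8); (Dave, 8); (Dave, 8); (Frank, NULL); (Frank, NULL); (Mona, NULL); (Sara, 8); (Sara, 8); (Tom, 9); (Tom, 9); (Tom, 9); (NULL, NULL)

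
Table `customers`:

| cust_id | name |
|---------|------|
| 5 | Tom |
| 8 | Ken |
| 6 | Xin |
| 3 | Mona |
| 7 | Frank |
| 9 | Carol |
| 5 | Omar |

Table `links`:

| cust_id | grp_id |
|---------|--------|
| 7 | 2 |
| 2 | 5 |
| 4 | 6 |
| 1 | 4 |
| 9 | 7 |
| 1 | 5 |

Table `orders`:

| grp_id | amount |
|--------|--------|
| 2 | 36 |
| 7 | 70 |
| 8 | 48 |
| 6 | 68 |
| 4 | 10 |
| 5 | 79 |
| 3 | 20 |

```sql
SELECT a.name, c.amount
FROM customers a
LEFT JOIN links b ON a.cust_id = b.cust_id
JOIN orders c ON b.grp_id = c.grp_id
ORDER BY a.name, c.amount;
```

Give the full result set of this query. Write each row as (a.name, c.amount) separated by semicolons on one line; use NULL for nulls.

Step 1 — a LEFT JOIN b on cust_id → 7 row(s).
Then INNER JOIN `orders c` on grp_id: keep only rows whose b.grp_id appears in c.

(Carol, 70); (Frank, 36)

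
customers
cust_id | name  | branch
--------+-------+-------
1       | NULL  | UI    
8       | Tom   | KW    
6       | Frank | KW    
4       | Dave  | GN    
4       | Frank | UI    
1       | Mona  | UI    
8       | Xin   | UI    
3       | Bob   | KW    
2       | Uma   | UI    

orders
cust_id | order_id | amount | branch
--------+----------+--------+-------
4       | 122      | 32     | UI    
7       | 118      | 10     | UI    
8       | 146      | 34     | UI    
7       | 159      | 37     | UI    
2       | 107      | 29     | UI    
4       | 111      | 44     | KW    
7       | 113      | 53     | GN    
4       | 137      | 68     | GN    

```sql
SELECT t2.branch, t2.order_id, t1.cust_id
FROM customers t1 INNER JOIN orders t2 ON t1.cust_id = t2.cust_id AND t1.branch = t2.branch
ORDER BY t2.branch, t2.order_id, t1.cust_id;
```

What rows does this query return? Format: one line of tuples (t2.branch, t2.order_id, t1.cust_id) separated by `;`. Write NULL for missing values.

INNER JOIN keeps only pairs where the ON condition holds.
Matching on t1.cust_id = t2.cust_id AND t1.branch = t2.branch.
Matched pairs: 4.

(GN, 137, 4); (UI, 107, 2); (UI, 122, 4); (UI, 146, 8)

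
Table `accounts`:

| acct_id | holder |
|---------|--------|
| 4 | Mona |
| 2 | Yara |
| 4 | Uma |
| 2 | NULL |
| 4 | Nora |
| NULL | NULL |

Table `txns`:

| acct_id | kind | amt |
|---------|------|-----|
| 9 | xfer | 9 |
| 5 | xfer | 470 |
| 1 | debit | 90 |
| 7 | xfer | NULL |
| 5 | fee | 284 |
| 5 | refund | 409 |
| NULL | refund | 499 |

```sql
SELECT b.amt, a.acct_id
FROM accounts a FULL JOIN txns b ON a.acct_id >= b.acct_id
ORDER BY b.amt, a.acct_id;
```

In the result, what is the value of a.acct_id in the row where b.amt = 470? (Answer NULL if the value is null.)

FULL OUTER JOIN keeps every row from both sides; unmatched rows get NULL for the other side's columns.
Matching on a.acct_id >= b.acct_id. A NULL in a compared column never satisfies the condition.
- a[0] acct_id=4 → 1 match(es) in b → 1 row(s).
- a[1] acct_id=2 → 1 match(es) in b → 1 row(s).
- a[2] acct_id=4 → 1 match(es) in b → 1 row(s).
- a[3] acct_id=2 → 1 match(es) in b → 1 row(s).
- a[4] acct_id=4 → 1 match(es) in b → 1 row(s).
- a[5] acct_id=NULL → no match; kept with NULLs on the b side.
- 6 row(s) from b found no a partner → padded with NULL.

NULL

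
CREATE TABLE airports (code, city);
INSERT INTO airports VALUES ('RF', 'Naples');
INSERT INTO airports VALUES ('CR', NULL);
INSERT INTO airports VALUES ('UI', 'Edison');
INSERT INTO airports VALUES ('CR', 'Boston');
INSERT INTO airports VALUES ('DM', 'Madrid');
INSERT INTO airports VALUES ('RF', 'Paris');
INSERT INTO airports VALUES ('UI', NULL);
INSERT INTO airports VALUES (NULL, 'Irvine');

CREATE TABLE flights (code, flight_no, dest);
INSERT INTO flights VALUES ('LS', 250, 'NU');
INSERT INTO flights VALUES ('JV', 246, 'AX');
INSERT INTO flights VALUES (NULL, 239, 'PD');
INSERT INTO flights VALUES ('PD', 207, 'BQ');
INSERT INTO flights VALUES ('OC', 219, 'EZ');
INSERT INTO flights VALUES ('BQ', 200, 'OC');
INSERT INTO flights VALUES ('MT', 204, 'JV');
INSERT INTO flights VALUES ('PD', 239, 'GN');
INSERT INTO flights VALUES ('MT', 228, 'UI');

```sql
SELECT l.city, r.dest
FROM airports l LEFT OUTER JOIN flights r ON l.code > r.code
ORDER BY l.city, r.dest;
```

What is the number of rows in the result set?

LEFT JOIN keeps every row from `airports`; unmatched rows get NULL for `flights`'s columns.
Matching on l.code > r.code. A NULL in a compared column never satisfies the condition.
- l (code=RF) pairs with 8 row(s) of r.
- l (code=CR) pairs with 1 row(s) of r.
- l (code=UI) pairs with 8 row(s) of r.
- l (code=CR) pairs with 1 row(s) of r.
- l (code=DM) pairs with 1 row(s) of r.
- l (code=RF) pairs with 8 row(s) of r.
- l (code=UI) pairs with 8 row(s) of r.
- l (code=NULL) has no partner → padded with NULL.
Total: 35 matched + 1 padded = 36 rows.

36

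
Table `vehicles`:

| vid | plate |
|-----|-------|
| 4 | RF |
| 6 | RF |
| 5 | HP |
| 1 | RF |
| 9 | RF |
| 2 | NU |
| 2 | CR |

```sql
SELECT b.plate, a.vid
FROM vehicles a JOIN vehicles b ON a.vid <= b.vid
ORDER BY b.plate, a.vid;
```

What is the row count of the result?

29

INNER JOIN keeps only pairs where the ON condition holds.
Matching on a.vid <= b.vid.
Matched pairs: 29.
Total: 29 rows.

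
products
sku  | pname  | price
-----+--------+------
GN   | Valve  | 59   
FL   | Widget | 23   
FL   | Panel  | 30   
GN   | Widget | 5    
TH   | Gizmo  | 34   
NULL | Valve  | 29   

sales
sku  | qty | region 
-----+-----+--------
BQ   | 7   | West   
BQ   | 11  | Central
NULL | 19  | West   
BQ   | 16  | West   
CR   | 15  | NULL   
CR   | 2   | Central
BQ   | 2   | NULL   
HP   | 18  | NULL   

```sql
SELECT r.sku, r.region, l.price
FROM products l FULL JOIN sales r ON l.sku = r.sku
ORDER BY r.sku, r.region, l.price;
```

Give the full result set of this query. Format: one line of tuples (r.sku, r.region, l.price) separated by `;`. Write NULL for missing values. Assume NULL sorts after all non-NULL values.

(BQ, Central, NULL); (BQ, West, NULL); (BQ, West, NULL); (BQ, NULL, NULL); (CR, Central, NULL); (CR, NULL, NULL); (HP, NULL, NULL); (NULL, West, NULL); (NULL, NULL, 5); (NULL, NULL, 23); (NULL, NULL, 29); (NULL, NULL, 30); (NULL, NULL, 34); (NULL, NULL, 59)

FULL OUTER JOIN keeps every row from both sides; unmatched rows get NULL for the other side's columns.
Matching on l.sku = r.sku. A NULL in a compared column never satisfies the condition.
- sku=GN: no r row matches, row kept with r columns NULL.
- sku=FL: no r row matches, row kept with r columns NULL.
- sku=FL: no r row matches, row kept with r columns NULL.
- sku=GN: no r row matches, row kept with r columns NULL.
- sku=TH: no r row matches, row kept with r columns NULL.
- sku=NULL: no r row matches, row kept with r columns NULL.
- 8 row(s) from r found no l partner → padded with NULL.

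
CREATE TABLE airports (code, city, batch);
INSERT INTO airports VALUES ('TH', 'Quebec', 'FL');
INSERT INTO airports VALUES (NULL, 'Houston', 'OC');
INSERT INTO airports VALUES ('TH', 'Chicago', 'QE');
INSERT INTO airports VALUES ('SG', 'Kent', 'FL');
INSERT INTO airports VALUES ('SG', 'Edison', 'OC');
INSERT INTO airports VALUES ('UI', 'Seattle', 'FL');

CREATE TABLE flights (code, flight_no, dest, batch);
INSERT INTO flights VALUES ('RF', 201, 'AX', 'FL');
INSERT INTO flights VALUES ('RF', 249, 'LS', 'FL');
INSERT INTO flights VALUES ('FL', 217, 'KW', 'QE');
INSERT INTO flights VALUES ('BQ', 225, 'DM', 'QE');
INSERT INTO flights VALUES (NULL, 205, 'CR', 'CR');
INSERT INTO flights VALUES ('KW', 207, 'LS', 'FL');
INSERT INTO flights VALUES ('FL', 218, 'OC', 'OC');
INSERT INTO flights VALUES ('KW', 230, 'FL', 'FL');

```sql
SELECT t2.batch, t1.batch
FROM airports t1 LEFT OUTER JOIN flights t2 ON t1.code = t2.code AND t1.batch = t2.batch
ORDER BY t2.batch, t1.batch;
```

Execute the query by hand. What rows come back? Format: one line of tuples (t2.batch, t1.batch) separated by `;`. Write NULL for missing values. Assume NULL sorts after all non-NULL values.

LEFT JOIN keeps every row from `airports`; unmatched rows get NULL for `flights`'s columns.
Matching on t1.code = t2.code AND t1.batch = t2.batch. A NULL in a compared column never satisfies the condition.
Matched pairs: 0; unmatched t1 rows kept: 6.

(NULL, FL); (NULL, FL); (NULL, FL); (NULL, OC); (NULL, OC); (NULL, QE)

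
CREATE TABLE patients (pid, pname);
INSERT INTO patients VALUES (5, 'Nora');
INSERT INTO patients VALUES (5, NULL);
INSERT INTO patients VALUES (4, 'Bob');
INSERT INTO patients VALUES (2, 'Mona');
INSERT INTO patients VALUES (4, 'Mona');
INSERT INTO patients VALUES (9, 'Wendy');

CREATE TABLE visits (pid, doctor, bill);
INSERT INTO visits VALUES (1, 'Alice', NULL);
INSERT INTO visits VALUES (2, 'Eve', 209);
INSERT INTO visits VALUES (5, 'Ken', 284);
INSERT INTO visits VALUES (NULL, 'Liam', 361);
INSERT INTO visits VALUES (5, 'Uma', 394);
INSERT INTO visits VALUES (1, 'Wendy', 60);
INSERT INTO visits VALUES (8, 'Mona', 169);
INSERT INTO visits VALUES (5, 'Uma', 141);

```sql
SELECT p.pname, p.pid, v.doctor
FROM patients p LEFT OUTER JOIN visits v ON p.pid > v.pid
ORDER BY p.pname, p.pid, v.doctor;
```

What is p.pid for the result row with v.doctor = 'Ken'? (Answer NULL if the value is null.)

LEFT JOIN keeps every row from `patients`; unmatched rows get NULL for `visits`'s columns.
Matching on p.pid > v.pid. A NULL in a compared column never satisfies the condition.
- p row (pid=5): matches 3 v row(s) → 3 output row(s).
- p row (pid=5): matches 3 v row(s) → 3 output row(s).
- p row (pid=4): matches 3 v row(s) → 3 output row(s).
- p row (pid=2): matches 2 v row(s) → 2 output row(s).
- p row (pid=4): matches 3 v row(s) → 3 output row(s).
- p row (pid=9): matches 7 v row(s) → 7 output row(s).

9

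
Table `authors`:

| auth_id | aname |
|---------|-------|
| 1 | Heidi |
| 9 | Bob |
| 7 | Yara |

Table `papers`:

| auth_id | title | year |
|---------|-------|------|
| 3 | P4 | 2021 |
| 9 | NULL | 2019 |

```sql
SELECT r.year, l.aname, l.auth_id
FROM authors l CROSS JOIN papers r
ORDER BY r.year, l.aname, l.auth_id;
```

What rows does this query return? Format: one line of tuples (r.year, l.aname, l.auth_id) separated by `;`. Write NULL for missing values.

CROSS JOIN pairs every row of `authors` with every row of `papers`: 3 × 2 = 6 rows.
After projecting and ordering:
r.year | l.aname | l.auth_id
2019 | Bob | 9
2019 | Heidi | 1
2019 | Yara | 7
2021 | Bob | 9
2021 | Heidi | 1
2021 | Yara | 7

(2019, Bob, 9); (2019, Heidi, 1); (2019, Yara, 7); (2021, Bob, 9); (2021, Heidi, 1); (2021, Yara, 7)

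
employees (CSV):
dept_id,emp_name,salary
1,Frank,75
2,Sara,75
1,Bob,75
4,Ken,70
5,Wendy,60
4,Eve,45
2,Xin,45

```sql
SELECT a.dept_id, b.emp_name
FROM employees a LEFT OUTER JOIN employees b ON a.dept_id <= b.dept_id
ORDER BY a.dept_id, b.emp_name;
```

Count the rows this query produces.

31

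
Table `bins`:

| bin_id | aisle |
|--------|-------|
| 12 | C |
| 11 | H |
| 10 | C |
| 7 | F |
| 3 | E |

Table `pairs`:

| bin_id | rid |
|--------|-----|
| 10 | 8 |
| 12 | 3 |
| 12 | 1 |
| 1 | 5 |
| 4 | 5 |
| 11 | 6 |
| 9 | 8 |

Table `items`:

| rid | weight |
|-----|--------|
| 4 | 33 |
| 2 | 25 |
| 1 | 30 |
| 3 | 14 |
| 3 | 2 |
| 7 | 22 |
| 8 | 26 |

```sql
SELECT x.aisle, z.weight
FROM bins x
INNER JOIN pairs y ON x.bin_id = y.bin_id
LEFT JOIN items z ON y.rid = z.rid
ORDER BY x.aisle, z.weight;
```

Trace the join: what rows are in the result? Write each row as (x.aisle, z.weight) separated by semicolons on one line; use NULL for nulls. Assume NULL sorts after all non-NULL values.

Joins associate left-to-right: bins INNER JOIN pairs on bin_id gives 4 intermediate row(s).
Then LEFT JOIN `items z` on rid: each of those 4 rows is kept; rows whose y.rid has no match in z get NULL for z's columns.

(C, 2); (C, 14); (C, 26); (C, 30); (H, NULL)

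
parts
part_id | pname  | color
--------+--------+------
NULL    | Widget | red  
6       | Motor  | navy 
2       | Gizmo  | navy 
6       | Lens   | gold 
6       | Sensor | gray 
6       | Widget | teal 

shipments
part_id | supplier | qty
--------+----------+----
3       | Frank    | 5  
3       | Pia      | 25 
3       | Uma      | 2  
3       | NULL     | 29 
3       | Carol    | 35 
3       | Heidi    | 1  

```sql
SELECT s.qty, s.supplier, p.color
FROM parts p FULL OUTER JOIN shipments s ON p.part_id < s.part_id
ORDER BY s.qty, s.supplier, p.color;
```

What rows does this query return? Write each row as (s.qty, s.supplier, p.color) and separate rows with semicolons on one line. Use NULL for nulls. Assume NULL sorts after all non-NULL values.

(1, Heidi, navy); (2, Uma, navy); (5, Frank, navy); (25, Pia, navy); (29, NULL, navy); (35, Carol, navy); (NULL, NULL, gold); (NULL, NULL, gray); (NULL, NULL, navy); (NULL, NULL, red); (NULL, NULL, teal)

FULL OUTER JOIN keeps every row from both sides; unmatched rows get NULL for the other side's columns.
Matching on p.part_id < s.part_id. A NULL in a compared column never satisfies the condition.
- p[0] part_id=NULL → no match; kept with NULLs on the s side.
- p[1] part_id=6 → no match; kept with NULLs on the s side.
- p[2] part_id=2 → 6 match(es) in s → 6 row(s).
- p[3] part_id=6 → no match; kept with NULLs on the s side.
- p[4] part_id=6 → no match; kept with NULLs on the s side.
- p[5] part_id=6 → no match; kept with NULLs on the s side.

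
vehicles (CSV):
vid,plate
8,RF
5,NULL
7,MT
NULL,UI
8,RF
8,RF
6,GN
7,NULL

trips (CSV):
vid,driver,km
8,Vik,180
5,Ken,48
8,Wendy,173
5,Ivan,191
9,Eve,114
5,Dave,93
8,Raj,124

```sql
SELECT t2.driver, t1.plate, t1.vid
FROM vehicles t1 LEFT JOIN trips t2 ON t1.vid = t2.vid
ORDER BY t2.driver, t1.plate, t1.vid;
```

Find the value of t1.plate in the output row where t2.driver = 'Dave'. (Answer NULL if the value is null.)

NULL

LEFT JOIN keeps every row from `vehicles`; unmatched rows get NULL for `trips`'s columns.
Matching on t1.vid = t2.vid. A NULL in a compared column never satisfies the condition.
Matched pairs: 12; unmatched t1 rows kept: 4.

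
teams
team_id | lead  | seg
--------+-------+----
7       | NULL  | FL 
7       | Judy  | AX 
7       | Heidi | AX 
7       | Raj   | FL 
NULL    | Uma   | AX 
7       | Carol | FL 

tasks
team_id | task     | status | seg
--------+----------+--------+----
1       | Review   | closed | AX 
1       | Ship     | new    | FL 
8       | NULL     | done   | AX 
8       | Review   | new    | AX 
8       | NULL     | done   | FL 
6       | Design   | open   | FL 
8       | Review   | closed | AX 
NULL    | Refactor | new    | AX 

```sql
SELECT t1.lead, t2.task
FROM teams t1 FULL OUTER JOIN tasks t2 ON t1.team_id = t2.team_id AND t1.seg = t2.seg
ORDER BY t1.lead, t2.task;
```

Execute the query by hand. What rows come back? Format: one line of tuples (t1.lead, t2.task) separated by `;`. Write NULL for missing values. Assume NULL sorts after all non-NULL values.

(Carol, NULL); (Heidi, NULL); (Judy, NULL); (Raj, NULL); (Uma, NULL); (NULL, Design); (NULL, Refactor); (NULL, Review); (NULL, Review); (NULL, Review); (NULL, Ship); (NULL, NULL); (NULL, NULL); (NULL, NULL)

FULL OUTER JOIN keeps every row from both sides; unmatched rows get NULL for the other side's columns.
Matching on t1.team_id = t2.team_id AND t1.seg = t2.seg. A NULL in a compared column never satisfies the condition.
Matched pairs: 0; unmatched t1 rows kept: 6; unmatched t2 rows kept: 8.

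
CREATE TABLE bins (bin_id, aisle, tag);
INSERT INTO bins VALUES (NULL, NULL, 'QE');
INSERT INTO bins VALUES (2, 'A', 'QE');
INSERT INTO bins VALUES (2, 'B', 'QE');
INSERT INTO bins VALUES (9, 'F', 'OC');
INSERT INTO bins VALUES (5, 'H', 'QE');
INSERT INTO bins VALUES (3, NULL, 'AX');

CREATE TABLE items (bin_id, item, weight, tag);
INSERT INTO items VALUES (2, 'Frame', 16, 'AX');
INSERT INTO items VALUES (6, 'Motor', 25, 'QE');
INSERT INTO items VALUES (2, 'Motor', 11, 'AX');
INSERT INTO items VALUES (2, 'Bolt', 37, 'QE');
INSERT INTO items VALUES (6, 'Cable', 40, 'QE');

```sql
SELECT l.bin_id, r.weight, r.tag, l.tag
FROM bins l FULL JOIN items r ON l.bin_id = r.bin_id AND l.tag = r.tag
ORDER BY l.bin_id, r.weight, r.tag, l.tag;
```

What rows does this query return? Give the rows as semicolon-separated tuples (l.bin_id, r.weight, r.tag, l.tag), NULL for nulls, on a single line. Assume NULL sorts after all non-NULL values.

FULL OUTER JOIN keeps every row from both sides; unmatched rows get NULL for the other side's columns.
Matching on l.bin_id = r.bin_id AND l.tag = r.tag. A NULL in a compared column never satisfies the condition.
- l (bin_id=NULL, tag=QE) has no partner → padded with NULL.
- l (bin_id=2, tag=QE) pairs with 1 row(s) of r.
- l (bin_id=2, tag=QE) pairs with 1 row(s) of r.
- l (bin_id=9, tag=OC) has no partner → padded with NULL.
- l (bin_id=5, tag=QE) has no partner → padded with NULL.
- l (bin_id=3, tag=AX) has no partner → padded with NULL.
- 4 r row(s) had no l match → kept, l columns NULL.
After projecting and ordering:
l.bin_id | r.weight | r.tag | l.tag
2 | 37 | QE | QE
2 | 37 | QE | QE
3 | NULL | NULL | AX
5 | NULL | NULL | QE
9 | NULL | NULL | OC
NULL | 11 | AX | NULL
NULL | 16 | AX | NULL
NULL | 25 | QE | NULL
NULL | 40 | QE | NULL
NULL | NULL | NULL | QE

(2, 37, QE, QE); (2, 37, QE, QE); (3, NULL, NULL, AX); (5, NULL, NULL, QE); (9, NULL, NULL, OC); (NULL, 11, AX, NULL); (NULL, 16, AX, NULL); (NULL, 25, QE, NULL); (NULL, 40, QE, NULL); (NULL, NULL, NULL, QE)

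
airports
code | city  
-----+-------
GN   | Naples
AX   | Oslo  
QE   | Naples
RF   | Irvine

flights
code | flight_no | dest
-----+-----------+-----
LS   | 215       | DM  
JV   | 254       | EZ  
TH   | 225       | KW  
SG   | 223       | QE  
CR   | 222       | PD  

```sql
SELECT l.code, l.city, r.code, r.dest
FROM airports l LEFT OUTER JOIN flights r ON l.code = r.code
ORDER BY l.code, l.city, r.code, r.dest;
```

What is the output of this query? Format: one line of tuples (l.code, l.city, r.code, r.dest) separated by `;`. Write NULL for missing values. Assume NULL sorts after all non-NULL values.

(AX, Oslo, NULL, NULL); (GN, Naples, NULL, NULL); (QE, Naples, NULL, NULL); (RF, Irvine, NULL, NULL)

LEFT JOIN keeps every row from `airports`; unmatched rows get NULL for `flights`'s columns.
Matching on l.code = r.code.
- l row (code=GN): no match → kept, r columns NULL.
- l row (code=AX): no match → kept, r columns NULL.
- l row (code=QE): no match → kept, r columns NULL.
- l row (code=RF): no match → kept, r columns NULL.
After projecting and ordering:
l.code | l.city | r.code | r.dest
AX | Oslo | NULL | NULL
GN | Naples | NULL | NULL
QE | Naples | NULL | NULL
RF | Irvine | NULL | NULL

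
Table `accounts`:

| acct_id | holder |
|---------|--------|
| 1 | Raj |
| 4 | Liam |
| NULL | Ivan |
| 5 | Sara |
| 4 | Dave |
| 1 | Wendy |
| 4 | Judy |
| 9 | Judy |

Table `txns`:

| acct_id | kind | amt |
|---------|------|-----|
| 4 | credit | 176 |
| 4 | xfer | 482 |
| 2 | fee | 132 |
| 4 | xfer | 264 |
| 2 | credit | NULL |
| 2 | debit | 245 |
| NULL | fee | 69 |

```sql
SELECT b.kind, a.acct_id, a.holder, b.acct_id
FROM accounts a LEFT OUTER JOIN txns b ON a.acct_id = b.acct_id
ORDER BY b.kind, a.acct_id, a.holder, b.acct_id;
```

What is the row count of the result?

LEFT JOIN keeps every row from `accounts`; unmatched rows get NULL for `txns`'s columns.
Matching on a.acct_id = b.acct_id. A NULL in a compared column never satisfies the condition.
- a[0] acct_id=1 → no match; kept with NULLs on the b side.
- a[1] acct_id=4 → 3 match(es) in b → 3 row(s).
- a[2] acct_id=NULL → no match; kept with NULLs on the b side.
- a[3] acct_id=5 → no match; kept with NULLs on the b side.
- a[4] acct_id=4 → 3 match(es) in b → 3 row(s).
- a[5] acct_id=1 → no match; kept with NULLs on the b side.
- a[6] acct_id=4 → 3 match(es) in b → 3 row(s).
- a[7] acct_id=9 → no match; kept with NULLs on the b side.
Total: 9 matched + 5 padded = 14 rows.

14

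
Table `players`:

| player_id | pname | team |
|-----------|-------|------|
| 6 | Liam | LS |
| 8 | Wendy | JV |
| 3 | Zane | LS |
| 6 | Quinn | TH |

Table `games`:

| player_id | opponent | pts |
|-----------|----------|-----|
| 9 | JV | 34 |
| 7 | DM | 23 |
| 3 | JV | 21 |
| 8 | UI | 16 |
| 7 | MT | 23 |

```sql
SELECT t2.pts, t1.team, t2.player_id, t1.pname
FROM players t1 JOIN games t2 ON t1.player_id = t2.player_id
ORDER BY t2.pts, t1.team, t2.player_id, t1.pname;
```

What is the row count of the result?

2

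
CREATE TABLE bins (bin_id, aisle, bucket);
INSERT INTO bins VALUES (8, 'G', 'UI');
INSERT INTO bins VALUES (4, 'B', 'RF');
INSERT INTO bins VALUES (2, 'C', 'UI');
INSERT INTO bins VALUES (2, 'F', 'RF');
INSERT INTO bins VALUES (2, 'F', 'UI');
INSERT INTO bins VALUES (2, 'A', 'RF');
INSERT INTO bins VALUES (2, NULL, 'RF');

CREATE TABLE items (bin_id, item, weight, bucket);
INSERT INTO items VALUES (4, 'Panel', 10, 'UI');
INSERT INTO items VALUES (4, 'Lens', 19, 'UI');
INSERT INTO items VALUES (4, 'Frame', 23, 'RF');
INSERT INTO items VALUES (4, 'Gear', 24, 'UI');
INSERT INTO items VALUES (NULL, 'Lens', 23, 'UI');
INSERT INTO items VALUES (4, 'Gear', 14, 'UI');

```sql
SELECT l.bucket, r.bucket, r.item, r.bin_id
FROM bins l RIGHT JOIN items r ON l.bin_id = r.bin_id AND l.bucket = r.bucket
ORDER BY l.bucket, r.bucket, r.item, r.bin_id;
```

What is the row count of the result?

RIGHT JOIN keeps every row from `items`; unmatched rows get NULL for `bins`'s columns.
Matching on l.bin_id = r.bin_id AND l.bucket = r.bucket. A NULL in a compared column never satisfies the condition.
- l row (bin_id=8, bucket=UI): no match.
- l row (bin_id=4, bucket=RF): matches 1 r row(s) → 1 output row(s).
- l row (bin_id=2, bucket=UI): no match.
- l row (bin_id=2, bucket=RF): no match.
- l row (bin_id=2, bucket=UI): no match.
- l row (bin_id=2, bucket=RF): no match.
- l row (bin_id=2, bucket=RF): no match.
- 5 row(s) from r found no l partner → padded with NULL.
Total: 1 matched + 5 padded = 6 rows.

6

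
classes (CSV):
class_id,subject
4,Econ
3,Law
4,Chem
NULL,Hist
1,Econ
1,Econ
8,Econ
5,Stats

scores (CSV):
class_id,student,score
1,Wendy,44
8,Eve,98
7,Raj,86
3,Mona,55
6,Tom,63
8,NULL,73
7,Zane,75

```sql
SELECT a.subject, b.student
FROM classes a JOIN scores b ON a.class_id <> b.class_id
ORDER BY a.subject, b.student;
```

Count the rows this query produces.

44

INNER JOIN keeps only pairs where the ON condition holds.
Matching on a.class_id <> b.class_id. A NULL in a compared column never satisfies the condition.
- a (class_id=4) pairs with 7 row(s) of b.
- a (class_id=3) pairs with 6 row(s) of b.
- a (class_id=4) pairs with 7 row(s) of b.
- a (class_id=NULL) has no partner → excluded.
- a (class_id=1) pairs with 6 row(s) of b.
- a (class_id=1) pairs with 6 row(s) of b.
- a (class_id=8) pairs with 5 row(s) of b.
- a (class_id=5) pairs with 7 row(s) of b.
Total: 44 rows.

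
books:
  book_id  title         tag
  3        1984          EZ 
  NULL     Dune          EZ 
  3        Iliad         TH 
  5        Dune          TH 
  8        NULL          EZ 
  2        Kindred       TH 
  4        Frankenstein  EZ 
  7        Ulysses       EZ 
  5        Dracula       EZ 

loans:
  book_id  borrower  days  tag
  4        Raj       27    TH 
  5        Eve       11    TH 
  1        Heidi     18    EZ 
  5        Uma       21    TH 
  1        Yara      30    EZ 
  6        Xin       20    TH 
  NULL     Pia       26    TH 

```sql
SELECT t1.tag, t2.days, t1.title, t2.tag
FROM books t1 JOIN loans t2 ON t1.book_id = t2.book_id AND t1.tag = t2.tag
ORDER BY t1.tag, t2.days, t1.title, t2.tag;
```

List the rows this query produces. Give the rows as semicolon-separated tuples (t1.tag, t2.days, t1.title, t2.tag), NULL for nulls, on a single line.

(TH, 11, Dune, TH); (TH, 21, Dune, TH)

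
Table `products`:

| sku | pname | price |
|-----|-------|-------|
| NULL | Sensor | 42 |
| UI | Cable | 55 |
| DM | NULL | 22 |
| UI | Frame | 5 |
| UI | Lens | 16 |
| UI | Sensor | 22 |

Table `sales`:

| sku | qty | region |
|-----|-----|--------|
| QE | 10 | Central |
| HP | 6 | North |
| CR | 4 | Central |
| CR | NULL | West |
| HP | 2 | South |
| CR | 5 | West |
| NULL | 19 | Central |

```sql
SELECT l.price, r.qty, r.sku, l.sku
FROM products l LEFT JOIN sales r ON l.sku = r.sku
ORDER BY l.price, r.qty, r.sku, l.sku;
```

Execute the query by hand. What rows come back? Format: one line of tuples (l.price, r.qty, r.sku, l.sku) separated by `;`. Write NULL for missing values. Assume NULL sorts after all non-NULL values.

LEFT JOIN keeps every row from `products`; unmatched rows get NULL for `sales`'s columns.
Matching on l.sku = r.sku. A NULL in a compared column never satisfies the condition.
- l[0] sku=NULL → no match; kept with NULLs on the r side.
- l[1] sku=UI → no match; kept with NULLs on the r side.
- l[2] sku=DM → no match; kept with NULLs on the r side.
- l[3] sku=UI → no match; kept with NULLs on the r side.
- l[4] sku=UI → no match; kept with NULLs on the r side.
- l[5] sku=UI → no match; kept with NULLs on the r side.
After projecting and ordering:
l.price | r.qty | r.sku | l.sku
5 | NULL | NULL | UI
16 | NULL | NULL | UI
22 | NULL | NULL | DM
22 | NULL | NULL | UI
42 | NULL | NULL | NULL
55 | NULL | NULL | UI

(5, NULL, NULL, UI); (16, NULL, NULL, UI); (22, NULL, NULL, DM); (22, NULL, NULL, UI); (42, NULL, NULL, NULL); (55, NULL, NULL, UI)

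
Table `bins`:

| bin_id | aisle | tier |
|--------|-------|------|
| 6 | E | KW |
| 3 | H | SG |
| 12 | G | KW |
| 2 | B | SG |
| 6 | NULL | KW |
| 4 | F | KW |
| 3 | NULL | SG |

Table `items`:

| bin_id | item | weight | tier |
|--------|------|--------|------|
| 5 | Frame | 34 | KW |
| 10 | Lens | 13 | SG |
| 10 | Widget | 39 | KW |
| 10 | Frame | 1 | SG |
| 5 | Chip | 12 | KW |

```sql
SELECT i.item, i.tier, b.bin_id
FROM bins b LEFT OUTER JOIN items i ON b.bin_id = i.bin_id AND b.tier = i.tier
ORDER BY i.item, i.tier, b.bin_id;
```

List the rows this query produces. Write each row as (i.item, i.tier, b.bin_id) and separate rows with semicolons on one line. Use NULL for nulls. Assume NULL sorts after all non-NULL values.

LEFT JOIN keeps every row from `bins`; unmatched rows get NULL for `items`'s columns.
Matching on b.bin_id = i.bin_id AND b.tier = i.tier.
Matched pairs: 0; unmatched b rows kept: 7.

(NULL, NULL, 2); (NULL, NULL, 3); (NULL, NULL, 3); (NULL, NULL, 4); (NULL, NULL, 6); (NULL, NULL, 6); (NULL, NULL, 12)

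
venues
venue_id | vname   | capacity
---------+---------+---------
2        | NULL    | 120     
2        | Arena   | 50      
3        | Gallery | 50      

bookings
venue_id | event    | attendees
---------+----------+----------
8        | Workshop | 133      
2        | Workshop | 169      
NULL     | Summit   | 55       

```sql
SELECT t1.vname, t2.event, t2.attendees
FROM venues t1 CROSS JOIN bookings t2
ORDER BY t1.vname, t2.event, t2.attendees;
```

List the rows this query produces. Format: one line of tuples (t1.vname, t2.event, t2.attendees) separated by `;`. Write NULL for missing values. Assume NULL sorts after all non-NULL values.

(Arena, Summit, 55); (Arena, Workshop, 133); (Arena, Workshop, 169); (Gallery, Summit, 55); (Gallery, Workshop, 133); (Gallery, Workshop, 169); (NULL, Summit, 55); (NULL, Workshop, 133); (NULL, Workshop, 169)

CROSS JOIN pairs every row of `venues` with every row of `bookings`: 3 × 3 = 9 rows.
After projecting and ordering:
t1.vname | t2.event | t2.attendees
Arena | Summit | 55
Arena | Workshop | 133
Arena | Workshop | 169
Gallery | Summit | 55
Gallery | Workshop | 133
Gallery | Workshop | 169
NULL | Summit | 55
NULL | Workshop | 133
NULL | Workshop | 169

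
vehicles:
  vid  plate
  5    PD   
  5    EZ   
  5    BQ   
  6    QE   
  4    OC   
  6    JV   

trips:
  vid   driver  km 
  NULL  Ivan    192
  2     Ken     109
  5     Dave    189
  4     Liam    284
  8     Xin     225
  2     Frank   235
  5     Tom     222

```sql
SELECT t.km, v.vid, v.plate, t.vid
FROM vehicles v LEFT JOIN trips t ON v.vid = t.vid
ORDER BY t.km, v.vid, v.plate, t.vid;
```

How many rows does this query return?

9

LEFT JOIN keeps every row from `vehicles`; unmatched rows get NULL for `trips`'s columns.
Matching on v.vid = t.vid. A NULL in a compared column never satisfies the condition.
Matched pairs: 7; unmatched v rows kept: 2.
Total: 7 matched + 2 padded = 9 rows.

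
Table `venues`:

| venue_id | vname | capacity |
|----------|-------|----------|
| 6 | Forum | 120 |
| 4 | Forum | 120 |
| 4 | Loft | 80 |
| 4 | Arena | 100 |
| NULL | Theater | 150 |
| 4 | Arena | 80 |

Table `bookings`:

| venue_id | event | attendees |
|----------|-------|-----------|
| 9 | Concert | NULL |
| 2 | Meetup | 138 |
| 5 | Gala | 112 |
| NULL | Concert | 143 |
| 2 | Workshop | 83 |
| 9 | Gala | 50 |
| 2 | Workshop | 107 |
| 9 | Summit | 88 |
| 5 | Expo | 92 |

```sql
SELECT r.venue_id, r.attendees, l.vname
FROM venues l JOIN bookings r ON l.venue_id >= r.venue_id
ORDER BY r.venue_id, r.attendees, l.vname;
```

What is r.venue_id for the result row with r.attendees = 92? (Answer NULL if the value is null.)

5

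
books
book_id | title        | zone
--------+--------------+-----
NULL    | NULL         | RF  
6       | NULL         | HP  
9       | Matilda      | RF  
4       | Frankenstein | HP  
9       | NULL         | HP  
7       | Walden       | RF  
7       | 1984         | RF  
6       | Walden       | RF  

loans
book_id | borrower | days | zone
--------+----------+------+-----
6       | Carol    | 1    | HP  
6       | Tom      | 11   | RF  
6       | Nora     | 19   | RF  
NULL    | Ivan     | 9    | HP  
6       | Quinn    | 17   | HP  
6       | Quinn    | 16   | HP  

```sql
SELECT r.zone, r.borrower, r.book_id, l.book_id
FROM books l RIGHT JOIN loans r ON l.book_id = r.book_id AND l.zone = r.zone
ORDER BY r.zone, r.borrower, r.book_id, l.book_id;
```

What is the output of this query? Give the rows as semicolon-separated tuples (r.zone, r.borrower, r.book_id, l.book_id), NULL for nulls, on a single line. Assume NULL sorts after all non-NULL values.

(HP, Carol, 6, 6); (HP, Ivan, NULL, NULL); (HP, Quinn, 6, 6); (HP, Quinn, 6, 6); (RF, Nora, 6, 6); (RF, Tom, 6, 6)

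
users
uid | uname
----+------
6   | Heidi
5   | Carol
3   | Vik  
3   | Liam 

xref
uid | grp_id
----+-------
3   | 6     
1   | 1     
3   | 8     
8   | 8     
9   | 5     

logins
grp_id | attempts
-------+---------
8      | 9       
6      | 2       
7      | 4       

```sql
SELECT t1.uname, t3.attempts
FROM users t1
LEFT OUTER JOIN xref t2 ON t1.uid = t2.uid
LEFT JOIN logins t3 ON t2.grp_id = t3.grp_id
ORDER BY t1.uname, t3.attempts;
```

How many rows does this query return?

6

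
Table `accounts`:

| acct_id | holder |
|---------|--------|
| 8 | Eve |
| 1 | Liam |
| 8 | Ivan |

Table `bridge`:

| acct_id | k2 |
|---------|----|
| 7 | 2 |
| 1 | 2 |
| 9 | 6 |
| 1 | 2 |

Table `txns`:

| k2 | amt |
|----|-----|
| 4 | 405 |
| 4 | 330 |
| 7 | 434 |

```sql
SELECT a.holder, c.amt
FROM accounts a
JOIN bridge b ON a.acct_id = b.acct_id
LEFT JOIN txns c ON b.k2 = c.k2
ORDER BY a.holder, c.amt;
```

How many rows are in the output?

2

Evaluate left to right. First `accounts a INNER JOIN bridge b` on acct_id: 2 row(s).
Then LEFT JOIN `txns c` on k2: each of those 2 rows is kept; rows whose b.k2 has no match in c get NULL for c's columns.
Result: 2 row(s).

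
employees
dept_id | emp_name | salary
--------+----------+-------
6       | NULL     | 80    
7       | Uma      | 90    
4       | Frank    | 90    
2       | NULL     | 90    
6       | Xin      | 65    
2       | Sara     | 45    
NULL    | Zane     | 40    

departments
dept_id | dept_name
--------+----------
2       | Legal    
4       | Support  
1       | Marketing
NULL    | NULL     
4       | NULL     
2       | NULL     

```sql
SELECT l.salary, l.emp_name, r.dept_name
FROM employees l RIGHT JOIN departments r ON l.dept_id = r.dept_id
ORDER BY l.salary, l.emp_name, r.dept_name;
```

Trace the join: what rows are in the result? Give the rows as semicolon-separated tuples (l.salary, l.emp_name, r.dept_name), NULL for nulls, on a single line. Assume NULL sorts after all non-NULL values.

RIGHT JOIN keeps every row from `departments`; unmatched rows get NULL for `employees`'s columns.
Matching on l.dept_id = r.dept_id. A NULL in a compared column never satisfies the condition.
Matched pairs: 6; unmatched r rows kept: 2.

(45, Sara, Legal); (45, Sara, NULL); (90, Frank, Support); (90, Frank, NULL); (90, NULL, Legal); (90, NULL, NULL); (NULL, NULL, Marketing); (NULL, NULL, NULL)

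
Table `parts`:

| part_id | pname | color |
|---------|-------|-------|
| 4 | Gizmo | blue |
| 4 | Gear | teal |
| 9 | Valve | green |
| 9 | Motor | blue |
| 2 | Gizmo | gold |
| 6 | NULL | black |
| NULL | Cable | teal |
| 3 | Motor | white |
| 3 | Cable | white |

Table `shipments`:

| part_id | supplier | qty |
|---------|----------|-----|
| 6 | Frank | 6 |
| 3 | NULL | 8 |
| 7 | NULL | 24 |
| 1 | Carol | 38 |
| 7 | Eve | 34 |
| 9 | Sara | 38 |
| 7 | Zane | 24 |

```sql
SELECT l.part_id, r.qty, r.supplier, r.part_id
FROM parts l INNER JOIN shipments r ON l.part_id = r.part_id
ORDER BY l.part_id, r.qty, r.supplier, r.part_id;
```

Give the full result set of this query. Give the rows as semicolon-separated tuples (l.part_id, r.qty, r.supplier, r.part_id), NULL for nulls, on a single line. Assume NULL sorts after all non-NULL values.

(3, 8, NULL, 3); (3, 8, NULL, 3); (6, 6, Frank, 6); (9, 38, Sara, 9); (9, 38, Sara, 9)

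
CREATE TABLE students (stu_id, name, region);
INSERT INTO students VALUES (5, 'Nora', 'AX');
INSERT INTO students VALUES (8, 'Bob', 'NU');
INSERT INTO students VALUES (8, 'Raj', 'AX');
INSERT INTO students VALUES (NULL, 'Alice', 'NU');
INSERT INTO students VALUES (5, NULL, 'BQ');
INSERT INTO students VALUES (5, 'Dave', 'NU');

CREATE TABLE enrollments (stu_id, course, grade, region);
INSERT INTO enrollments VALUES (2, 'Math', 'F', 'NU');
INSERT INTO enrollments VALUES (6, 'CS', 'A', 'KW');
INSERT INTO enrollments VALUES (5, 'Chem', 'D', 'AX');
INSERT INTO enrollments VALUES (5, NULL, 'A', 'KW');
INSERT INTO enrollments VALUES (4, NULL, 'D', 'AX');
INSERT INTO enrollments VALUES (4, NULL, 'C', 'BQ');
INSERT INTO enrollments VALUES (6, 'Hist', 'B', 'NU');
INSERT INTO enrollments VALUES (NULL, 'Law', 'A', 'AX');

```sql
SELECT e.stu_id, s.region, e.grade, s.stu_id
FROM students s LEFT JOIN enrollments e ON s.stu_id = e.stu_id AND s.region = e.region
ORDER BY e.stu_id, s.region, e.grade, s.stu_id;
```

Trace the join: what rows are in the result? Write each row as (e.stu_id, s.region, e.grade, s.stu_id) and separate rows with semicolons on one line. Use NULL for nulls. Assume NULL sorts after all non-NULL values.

LEFT JOIN keeps every row from `students`; unmatched rows get NULL for `enrollments`'s columns.
Matching on s.stu_id = e.stu_id AND s.region = e.region. A NULL in a compared column never satisfies the condition.
- stu_id=5, region=AX: 1 matching e row(s), so 1 row(s) emitted.
- stu_id=8, region=NU: no e row matches, row kept with e columns NULL.
- stu_id=8, region=AX: no e row matches, row kept with e columns NULL.
- stu_id=NULL, region=NU: no e row matches, row kept with e columns NULL.
- stu_id=5, region=BQ: no e row matches, row kept with e columns NULL.
- stu_id=5, region=NU: no e row matches, row kept with e columns NULL.
After projecting and ordering:
e.stu_id | s.region | e.grade | s.stu_id
5 | AX | D | 5
NULL | AX | NULL | 8
NULL | BQ | NULL | 5
NULL | NU | NULL | 5
NULL | NU | NULL | 8
NULL | NU | NULL | NULL

(5, AX, D, 5); (NULL, AX, NULL, 8); (NULL, BQ, NULL, 5); (NULL, NU, NULL, 5); (NULL, NU, NULL, 8); (NULL, NU, NULL, NULL)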